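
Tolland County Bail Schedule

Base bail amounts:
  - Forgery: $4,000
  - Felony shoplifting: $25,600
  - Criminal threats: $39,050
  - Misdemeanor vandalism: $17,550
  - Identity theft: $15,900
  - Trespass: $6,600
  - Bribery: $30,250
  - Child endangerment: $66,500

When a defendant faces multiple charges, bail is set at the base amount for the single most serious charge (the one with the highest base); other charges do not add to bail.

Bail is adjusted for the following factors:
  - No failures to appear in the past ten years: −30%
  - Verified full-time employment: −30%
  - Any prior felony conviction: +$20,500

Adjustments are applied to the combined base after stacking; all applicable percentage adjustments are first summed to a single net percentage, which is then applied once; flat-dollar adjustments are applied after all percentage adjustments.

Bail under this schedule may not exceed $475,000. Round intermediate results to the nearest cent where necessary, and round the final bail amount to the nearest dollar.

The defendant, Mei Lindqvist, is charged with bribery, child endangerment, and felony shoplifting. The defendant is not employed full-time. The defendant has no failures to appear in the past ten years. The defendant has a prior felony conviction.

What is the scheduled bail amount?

Base amounts from the schedule: bribery $30,250; child endangerment $66,500; felony shoplifting $25,600.
Stacking rule: use the highest base only. Highest is child endangerment at $66,500. Combined base = $66,500.
No failures to appear in the past ten years (−30%): $66,500 × 0.7 = $46,550.
Any prior felony conviction (+$20,500 flat): $46,550 + $20,500 = $67,050.
$67,050 is within the $475,000 maximum.

$67,050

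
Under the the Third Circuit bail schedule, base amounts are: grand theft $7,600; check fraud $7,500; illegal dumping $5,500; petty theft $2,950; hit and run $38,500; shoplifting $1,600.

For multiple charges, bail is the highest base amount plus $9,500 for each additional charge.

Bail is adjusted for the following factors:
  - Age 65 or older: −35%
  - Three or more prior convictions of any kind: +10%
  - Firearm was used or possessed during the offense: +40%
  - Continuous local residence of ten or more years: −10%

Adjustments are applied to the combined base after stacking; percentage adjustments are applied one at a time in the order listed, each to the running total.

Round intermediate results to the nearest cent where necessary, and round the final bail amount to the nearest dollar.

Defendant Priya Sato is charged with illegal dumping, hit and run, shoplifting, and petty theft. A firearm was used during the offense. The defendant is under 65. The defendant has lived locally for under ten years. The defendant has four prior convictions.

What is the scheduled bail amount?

$103,180

Base amounts from the schedule: illegal dumping $5,500; hit and run $38,500; shoplifting $1,600; petty theft $2,950.
Stacking rule: highest base plus $9,500 per additional charge. Highest is hit and run at $38,500; 3 additional charges → +$28,500. Combined base = $67,000.
Three or more prior convictions of any kind (+10%): $67,000 × 1.1 = $73,700.
Firearm was used or possessed during the offense (+40%): $73,700 × 1.4 = $103,180.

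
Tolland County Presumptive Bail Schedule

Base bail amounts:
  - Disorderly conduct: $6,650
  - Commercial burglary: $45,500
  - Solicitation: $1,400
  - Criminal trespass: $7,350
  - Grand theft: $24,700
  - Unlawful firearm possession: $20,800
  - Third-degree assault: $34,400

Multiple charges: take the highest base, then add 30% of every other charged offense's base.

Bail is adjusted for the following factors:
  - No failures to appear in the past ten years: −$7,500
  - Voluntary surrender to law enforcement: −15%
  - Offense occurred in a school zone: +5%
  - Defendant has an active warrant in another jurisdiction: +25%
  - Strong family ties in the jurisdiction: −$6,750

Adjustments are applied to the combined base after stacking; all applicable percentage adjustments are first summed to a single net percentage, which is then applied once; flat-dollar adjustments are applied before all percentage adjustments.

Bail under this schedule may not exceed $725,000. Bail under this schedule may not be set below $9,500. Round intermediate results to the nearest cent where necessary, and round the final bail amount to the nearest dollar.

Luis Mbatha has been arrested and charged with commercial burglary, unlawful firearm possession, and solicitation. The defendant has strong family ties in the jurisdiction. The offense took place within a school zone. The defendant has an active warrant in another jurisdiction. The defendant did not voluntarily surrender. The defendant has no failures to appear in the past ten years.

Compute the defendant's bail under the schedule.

Base amounts from the schedule: commercial burglary $45,500; unlawful firearm possession $20,800; solicitation $1,400.
Stacking rule: highest base plus 30% of each additional charge. Highest is commercial burglary at $45,500. Additional: $20,800 × 30% = $6,240; $1,400 × 30% = $420. Combined base = $45,500 + $6,660 = $52,160.
No failures to appear in the past ten years (−$7,500 flat): $52,160 − $7,500 = $44,660.
Strong family ties in the jurisdiction (−$6,750 flat): $44,660 − $6,750 = $37,910.
Net percentage adjustment: +5% +25% = +30%. $37,910 × 1.3 = $49,283.
$49,283 is within the $725,000 maximum.
$49,283 is at or above the $9,500 minimum.

$49,283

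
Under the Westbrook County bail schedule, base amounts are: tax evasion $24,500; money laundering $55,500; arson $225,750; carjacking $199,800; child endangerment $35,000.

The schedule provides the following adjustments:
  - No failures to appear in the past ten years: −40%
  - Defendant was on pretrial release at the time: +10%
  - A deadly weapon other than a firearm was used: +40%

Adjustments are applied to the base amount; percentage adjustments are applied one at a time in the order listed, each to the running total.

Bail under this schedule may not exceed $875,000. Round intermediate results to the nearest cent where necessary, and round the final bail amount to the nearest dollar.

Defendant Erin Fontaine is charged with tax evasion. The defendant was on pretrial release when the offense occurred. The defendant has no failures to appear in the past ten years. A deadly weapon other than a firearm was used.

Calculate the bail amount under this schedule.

$22,638

Base amounts from the schedule: tax evasion $24,500.
Single charge. Combined base = $24,500.
No failures to appear in the past ten years (−40%): $24,500 × 0.6 = $14,700.
Defendant was on pretrial release at the time (+10%): $14,700 × 1.1 = $16,170.
A deadly weapon other than a firearm was used (+40%): $16,170 × 1.4 = $22,638.
$22,638 is within the $875,000 maximum.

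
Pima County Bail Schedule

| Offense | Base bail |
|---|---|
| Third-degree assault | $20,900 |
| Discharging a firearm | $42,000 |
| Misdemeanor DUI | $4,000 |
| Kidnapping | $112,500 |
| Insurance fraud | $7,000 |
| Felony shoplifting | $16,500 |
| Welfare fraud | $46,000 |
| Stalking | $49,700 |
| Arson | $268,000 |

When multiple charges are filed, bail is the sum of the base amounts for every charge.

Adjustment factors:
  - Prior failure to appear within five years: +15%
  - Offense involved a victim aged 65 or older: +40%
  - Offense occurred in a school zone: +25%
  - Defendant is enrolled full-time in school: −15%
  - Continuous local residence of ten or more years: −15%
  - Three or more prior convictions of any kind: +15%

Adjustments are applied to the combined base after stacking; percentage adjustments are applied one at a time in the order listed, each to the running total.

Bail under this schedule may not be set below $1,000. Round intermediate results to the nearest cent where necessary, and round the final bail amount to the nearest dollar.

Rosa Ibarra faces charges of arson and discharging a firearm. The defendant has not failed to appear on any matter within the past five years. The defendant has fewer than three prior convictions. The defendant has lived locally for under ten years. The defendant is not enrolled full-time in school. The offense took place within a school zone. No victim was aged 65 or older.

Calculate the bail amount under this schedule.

Base amounts from the schedule: arson $268,000; discharging a firearm $42,000.
Stacking rule: sum of all bases. $268,000 + $42,000 = $310,000.
Offense occurred in a school zone (+25%): $310,000 × 1.25 = $387,500.
$387,500 is at or above the $1,000 minimum.

$387,500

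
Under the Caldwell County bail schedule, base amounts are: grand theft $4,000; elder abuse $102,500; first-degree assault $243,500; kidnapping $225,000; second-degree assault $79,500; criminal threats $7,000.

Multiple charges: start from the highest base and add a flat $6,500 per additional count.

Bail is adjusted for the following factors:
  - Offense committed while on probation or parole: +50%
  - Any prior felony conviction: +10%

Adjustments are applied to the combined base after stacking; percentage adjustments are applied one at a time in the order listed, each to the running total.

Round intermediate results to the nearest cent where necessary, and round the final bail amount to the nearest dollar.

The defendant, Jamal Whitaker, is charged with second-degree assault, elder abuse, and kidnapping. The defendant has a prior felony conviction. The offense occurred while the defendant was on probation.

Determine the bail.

Base amounts from the schedule: second-degree assault $79,500; elder abuse $102,500; kidnapping $225,000.
Stacking rule: highest base plus $6,500 per additional charge. Highest is kidnapping at $225,000; 2 additional charges → +$13,000. Combined base = $238,000.
Offense committed while on probation or parole (+50%): $238,000 × 1.5 = $357,000.
Any prior felony conviction (+10%): $357,000 × 1.1 = $392,700.

$392,700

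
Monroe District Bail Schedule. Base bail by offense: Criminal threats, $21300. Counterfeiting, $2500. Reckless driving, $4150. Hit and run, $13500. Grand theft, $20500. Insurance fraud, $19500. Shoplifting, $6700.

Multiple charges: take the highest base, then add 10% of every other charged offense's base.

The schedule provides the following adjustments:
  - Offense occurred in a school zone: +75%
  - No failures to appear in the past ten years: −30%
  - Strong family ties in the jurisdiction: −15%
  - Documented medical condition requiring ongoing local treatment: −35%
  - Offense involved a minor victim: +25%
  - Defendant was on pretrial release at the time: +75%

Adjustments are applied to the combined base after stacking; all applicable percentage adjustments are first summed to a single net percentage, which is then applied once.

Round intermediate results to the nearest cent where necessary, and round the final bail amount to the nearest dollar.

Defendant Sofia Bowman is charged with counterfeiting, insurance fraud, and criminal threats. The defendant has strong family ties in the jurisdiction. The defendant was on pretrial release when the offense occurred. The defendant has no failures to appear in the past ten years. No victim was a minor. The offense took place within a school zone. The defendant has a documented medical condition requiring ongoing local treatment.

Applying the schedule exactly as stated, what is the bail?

Base amounts from the schedule: counterfeiting $2500; insurance fraud $19500; criminal threats $21300.
Stacking rule: highest base plus 10% of each additional charge. Highest is criminal threats at $21300. Additional: $2500 × 10% = $250; $19500 × 10% = $1950. Combined base = $21300 + $2200 = $23500.
Net percentage adjustment: +75% −30% −15% −35% +75% = +70%. $23500 × 1.7 = $39950.

$39950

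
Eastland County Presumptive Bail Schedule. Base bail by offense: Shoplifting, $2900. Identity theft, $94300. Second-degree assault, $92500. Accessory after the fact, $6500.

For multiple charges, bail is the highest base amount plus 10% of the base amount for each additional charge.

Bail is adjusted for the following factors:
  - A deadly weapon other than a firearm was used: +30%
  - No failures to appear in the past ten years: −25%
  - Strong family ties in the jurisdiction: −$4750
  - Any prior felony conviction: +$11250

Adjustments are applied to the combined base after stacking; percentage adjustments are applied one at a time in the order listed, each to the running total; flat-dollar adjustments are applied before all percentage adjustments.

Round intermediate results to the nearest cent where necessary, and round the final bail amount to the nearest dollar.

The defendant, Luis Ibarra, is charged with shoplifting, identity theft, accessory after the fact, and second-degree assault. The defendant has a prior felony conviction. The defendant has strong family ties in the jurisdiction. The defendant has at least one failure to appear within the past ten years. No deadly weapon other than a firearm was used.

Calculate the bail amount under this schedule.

Base amounts from the schedule: shoplifting $2900; identity theft $94300; accessory after the fact $6500; second-degree assault $92500.
Stacking rule: highest base plus 10% of each additional charge. Highest is identity theft at $94300. Additional: $2900 × 10% = $290; $6500 × 10% = $650; $92500 × 10% = $9250. Combined base = $94300 + $10190 = $104490.
Strong family ties in the jurisdiction (−$4750 flat): $104490 − $4750 = $99740.
Any prior felony conviction (+$11250 flat): $99740 + $11250 = $110990.

$110990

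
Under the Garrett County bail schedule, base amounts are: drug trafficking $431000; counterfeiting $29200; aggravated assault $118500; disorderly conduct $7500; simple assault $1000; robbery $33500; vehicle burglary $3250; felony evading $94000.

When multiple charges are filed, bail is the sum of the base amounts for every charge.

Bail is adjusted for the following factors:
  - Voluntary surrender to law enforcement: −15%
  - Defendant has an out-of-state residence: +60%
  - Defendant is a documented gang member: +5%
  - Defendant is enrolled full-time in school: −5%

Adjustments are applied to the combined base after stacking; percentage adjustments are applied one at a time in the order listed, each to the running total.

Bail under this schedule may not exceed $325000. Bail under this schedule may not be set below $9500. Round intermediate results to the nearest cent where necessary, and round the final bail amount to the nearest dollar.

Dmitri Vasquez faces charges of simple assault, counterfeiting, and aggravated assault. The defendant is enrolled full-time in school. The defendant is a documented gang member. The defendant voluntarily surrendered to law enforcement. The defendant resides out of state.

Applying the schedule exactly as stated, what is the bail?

$201726

Base amounts from the schedule: simple assault $1000; counterfeiting $29200; aggravated assault $118500.
Stacking rule: sum of all bases. $1000 + $29200 + $118500 = $148700.
Voluntary surrender to law enforcement (−15%): $148700 × 0.85 = $126395.
Defendant has an out-of-state residence (+60%): $126395 × 1.6 = $202232.
Defendant is a documented gang member (+5%): $202232 × 1.05 = $212343.60.
Defendant is enrolled full-time in school (−5%): $212343.60 × 0.95 = $201726.42.
$201726.42 is within the $325000 maximum.
$201726.42 is at or above the $9500 minimum.
Rounded to the nearest dollar: $201726.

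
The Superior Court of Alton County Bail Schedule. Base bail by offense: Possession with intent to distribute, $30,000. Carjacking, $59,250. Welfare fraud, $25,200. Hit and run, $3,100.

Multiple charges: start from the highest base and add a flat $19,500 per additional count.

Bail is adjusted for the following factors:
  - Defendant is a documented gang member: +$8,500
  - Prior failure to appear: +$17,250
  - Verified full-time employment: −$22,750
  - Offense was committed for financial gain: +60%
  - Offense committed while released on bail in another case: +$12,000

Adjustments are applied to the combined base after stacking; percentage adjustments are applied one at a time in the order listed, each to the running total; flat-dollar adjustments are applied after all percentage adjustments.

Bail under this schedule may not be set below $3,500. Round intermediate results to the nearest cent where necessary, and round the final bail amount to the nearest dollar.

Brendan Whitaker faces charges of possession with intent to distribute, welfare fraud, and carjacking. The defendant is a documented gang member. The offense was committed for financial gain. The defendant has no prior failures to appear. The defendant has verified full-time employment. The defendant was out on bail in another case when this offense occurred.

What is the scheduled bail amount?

$154,950

Base amounts from the schedule: possession with intent to distribute $30,000; welfare fraud $25,200; carjacking $59,250.
Stacking rule: highest base plus $19,500 per additional charge. Highest is carjacking at $59,250; 2 additional charges → +$39,000. Combined base = $98,250.
Offense was committed for financial gain (+60%): $98,250 × 1.6 = $157,200.
Defendant is a documented gang member (+$8,500 flat): $157,200 + $8,500 = $165,700.
Verified full-time employment (−$22,750 flat): $165,700 − $22,750 = $142,950.
Offense committed while released on bail in another case (+$12,000 flat): $142,950 + $12,000 = $154,950.
$154,950 is at or above the $3,500 minimum.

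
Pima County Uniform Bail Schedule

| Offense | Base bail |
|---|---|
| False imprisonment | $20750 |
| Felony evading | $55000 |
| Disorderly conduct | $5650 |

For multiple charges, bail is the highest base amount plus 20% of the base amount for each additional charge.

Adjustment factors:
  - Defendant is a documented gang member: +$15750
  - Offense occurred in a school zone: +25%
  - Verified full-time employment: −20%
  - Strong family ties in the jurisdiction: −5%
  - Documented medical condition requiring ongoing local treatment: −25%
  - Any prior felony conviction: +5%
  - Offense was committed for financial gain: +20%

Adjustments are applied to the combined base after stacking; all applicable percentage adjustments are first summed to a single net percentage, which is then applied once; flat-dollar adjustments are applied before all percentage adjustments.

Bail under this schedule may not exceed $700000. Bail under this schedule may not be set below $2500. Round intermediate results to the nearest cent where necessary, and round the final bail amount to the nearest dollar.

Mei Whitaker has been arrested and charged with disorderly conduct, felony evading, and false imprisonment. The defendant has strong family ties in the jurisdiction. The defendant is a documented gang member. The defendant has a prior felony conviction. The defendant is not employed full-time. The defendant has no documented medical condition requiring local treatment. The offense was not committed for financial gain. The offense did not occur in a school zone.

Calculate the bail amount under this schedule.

$76030

Base amounts from the schedule: disorderly conduct $5650; felony evading $55000; false imprisonment $20750.
Stacking rule: highest base plus 20% of each additional charge. Highest is felony evading at $55000. Additional: $5650 × 20% = $1130; $20750 × 20% = $4150. Combined base = $55000 + $5280 = $60280.
Defendant is a documented gang member (+$15750 flat): $60280 + $15750 = $76030.
Net percentage adjustment: −5% +5% = +0%. $76030 × 1 = $76030.
$76030 is within the $700000 maximum.
$76030 is at or above the $2500 minimum.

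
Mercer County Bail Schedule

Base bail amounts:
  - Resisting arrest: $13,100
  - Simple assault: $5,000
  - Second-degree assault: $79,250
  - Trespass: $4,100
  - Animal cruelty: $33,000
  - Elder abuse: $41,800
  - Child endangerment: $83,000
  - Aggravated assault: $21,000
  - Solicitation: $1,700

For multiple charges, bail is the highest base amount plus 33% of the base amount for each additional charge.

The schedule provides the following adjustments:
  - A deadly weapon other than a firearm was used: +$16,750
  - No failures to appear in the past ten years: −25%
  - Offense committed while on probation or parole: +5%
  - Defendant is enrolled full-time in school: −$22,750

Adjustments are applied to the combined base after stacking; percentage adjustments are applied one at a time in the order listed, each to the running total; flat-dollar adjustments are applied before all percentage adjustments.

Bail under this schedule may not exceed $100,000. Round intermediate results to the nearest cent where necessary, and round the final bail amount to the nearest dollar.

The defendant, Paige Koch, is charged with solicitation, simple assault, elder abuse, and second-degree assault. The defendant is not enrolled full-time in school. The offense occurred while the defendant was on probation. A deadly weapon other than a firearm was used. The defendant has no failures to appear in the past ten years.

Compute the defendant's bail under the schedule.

Base amounts from the schedule: solicitation $1,700; simple assault $5,000; elder abuse $41,800; second-degree assault $79,250.
Stacking rule: highest base plus 33% of each additional charge. Highest is second-degree assault at $79,250. Additional: $1,700 × 33% = $561; $5,000 × 33% = $1,650; $41,800 × 33% = $13,794. Combined base = $79,250 + $16,005 = $95,255.
A deadly weapon other than a firearm was used (+$16,750 flat): $95,255 + $16,750 = $112,005.
No failures to appear in the past ten years (−25%): $112,005 × 0.75 = $84,003.75.
Offense committed while on probation or parole (+5%): $84,003.75 × 1.05 = $88,203.94.
$88,203.94 is within the $100,000 maximum.
Rounded to the nearest dollar: $88,204.

$88,204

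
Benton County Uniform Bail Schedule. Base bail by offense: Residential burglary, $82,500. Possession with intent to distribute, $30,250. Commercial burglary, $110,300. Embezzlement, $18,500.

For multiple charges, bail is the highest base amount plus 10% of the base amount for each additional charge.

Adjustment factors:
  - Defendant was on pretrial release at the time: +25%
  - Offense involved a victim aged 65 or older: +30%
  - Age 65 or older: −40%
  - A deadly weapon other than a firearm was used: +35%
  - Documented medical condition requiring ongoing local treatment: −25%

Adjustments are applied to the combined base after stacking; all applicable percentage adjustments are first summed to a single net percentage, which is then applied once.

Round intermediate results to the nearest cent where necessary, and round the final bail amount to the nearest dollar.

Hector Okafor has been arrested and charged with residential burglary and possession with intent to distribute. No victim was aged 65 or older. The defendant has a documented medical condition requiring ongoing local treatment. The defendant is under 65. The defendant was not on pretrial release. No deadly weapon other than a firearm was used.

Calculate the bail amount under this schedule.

$64,144

Base amounts from the schedule: residential burglary $82,500; possession with intent to distribute $30,250.
Stacking rule: highest base plus 10% of each additional charge. Highest is residential burglary at $82,500. Additional: $30,250 × 10% = $3,025. Combined base = $82,500 + $3,025 = $85,525.
Documented medical condition requiring ongoing local treatment (−25%): $85,525 × 0.75 = $64,143.75.
Rounded to the nearest dollar: $64,144.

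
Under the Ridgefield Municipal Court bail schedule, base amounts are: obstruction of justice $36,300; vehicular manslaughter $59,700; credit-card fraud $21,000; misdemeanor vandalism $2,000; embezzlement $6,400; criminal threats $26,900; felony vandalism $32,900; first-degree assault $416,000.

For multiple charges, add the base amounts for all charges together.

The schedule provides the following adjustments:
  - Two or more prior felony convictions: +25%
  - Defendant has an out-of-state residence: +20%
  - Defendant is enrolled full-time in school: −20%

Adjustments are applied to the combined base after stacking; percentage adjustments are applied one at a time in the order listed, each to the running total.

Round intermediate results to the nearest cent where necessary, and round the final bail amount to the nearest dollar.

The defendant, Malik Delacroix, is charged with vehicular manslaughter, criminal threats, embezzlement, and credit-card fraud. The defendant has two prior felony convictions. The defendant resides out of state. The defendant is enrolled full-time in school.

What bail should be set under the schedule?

$136,800

Base amounts from the schedule: vehicular manslaughter $59,700; criminal threats $26,900; embezzlement $6,400; credit-card fraud $21,000.
Stacking rule: sum of all bases. $59,700 + $26,900 + $6,400 + $21,000 = $114,000.
Two or more prior felony convictions (+25%): $114,000 × 1.25 = $142,500.
Defendant has an out-of-state residence (+20%): $142,500 × 1.2 = $171,000.
Defendant is enrolled full-time in school (−20%): $171,000 × 0.8 = $136,800.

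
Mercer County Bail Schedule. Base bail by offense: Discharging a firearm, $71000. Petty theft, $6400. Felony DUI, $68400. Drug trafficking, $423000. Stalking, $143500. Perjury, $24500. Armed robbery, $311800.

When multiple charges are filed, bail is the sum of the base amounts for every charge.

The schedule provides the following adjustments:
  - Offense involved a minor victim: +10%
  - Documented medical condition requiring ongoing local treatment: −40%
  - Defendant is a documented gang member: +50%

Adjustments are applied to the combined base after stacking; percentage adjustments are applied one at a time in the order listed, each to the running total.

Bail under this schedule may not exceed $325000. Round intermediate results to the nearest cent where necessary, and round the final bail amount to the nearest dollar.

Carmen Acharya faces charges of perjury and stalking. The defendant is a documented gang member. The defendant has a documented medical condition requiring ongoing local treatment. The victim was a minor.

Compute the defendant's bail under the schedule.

$166320

Base amounts from the schedule: perjury $24500; stalking $143500.
Stacking rule: sum of all bases. $24500 + $143500 = $168000.
Offense involved a minor victim (+10%): $168000 × 1.1 = $184800.
Documented medical condition requiring ongoing local treatment (−40%): $184800 × 0.6 = $110880.
Defendant is a documented gang member (+50%): $110880 × 1.5 = $166320.
$166320 is within the $325000 maximum.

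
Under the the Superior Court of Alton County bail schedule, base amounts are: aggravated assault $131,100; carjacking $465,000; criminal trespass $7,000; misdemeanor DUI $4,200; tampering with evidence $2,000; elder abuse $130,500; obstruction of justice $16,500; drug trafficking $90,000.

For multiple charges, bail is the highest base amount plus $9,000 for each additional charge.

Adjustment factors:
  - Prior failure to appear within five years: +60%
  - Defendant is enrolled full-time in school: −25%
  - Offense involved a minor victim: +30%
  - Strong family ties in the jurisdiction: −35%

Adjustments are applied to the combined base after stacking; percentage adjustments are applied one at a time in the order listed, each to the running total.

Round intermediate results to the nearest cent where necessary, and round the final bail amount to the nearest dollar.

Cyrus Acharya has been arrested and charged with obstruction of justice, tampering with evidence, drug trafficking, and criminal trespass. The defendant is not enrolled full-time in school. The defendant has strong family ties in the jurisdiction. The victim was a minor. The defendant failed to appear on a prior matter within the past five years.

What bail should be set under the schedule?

$158,184

Base amounts from the schedule: obstruction of justice $16,500; tampering with evidence $2,000; drug trafficking $90,000; criminal trespass $7,000.
Stacking rule: highest base plus $9,000 per additional charge. Highest is drug trafficking at $90,000; 3 additional charges → +$27,000. Combined base = $117,000.
Prior failure to appear within five years (+60%): $117,000 × 1.6 = $187,200.
Offense involved a minor victim (+30%): $187,200 × 1.3 = $243,360.
Strong family ties in the jurisdiction (−35%): $243,360 × 0.65 = $158,184.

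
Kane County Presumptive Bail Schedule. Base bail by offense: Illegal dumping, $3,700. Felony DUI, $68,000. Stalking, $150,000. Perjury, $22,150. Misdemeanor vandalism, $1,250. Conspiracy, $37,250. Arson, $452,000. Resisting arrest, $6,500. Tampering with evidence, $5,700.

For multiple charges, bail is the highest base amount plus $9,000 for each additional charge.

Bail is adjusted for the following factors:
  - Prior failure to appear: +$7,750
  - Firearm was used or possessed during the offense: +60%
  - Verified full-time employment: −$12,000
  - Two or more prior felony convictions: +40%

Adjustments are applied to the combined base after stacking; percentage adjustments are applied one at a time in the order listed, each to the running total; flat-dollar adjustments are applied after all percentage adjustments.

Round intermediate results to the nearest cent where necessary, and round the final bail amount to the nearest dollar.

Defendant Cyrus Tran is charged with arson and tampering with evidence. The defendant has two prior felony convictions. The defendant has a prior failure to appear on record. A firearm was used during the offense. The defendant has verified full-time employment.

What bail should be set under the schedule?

$1,028,390

Base amounts from the schedule: arson $452,000; tampering with evidence $5,700.
Stacking rule: highest base plus $9,000 per additional charge. Highest is arson at $452,000; 1 additional charge → +$9,000. Combined base = $461,000.
Firearm was used or possessed during the offense (+60%): $461,000 × 1.6 = $737,600.
Two or more prior felony convictions (+40%): $737,600 × 1.4 = $1,032,640.
Prior failure to appear (+$7,750 flat): $1,032,640 + $7,750 = $1,040,390.
Verified full-time employment (−$12,000 flat): $1,040,390 − $12,000 = $1,028,390.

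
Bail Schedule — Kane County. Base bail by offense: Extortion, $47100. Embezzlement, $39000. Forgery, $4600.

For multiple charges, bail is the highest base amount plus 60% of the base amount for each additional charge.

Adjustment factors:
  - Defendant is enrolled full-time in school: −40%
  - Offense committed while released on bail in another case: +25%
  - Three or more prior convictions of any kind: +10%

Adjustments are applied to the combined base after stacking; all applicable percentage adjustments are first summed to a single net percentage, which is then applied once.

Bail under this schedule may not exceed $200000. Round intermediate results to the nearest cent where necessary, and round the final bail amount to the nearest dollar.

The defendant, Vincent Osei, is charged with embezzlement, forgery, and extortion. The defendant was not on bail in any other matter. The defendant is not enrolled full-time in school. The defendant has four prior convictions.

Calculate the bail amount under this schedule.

$80586

Base amounts from the schedule: embezzlement $39000; forgery $4600; extortion $47100.
Stacking rule: highest base plus 60% of each additional charge. Highest is extortion at $47100. Additional: $39000 × 60% = $23400; $4600 × 60% = $2760. Combined base = $47100 + $26160 = $73260.
Three or more prior convictions of any kind (+10%): $73260 × 1.1 = $80586.
$80586 is within the $200000 maximum.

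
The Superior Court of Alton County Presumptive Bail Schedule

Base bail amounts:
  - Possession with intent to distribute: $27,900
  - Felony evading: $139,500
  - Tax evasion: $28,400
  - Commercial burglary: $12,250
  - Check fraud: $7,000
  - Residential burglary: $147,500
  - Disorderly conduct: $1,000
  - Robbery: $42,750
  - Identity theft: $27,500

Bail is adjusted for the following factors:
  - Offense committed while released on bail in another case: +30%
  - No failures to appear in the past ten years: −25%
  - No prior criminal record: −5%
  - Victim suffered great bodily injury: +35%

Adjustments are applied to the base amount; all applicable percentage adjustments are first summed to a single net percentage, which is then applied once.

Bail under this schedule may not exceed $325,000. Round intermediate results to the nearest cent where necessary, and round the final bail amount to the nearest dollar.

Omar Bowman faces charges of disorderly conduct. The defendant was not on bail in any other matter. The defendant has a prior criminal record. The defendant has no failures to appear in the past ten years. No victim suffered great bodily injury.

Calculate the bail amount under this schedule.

Base amounts from the schedule: disorderly conduct $1,000.
Single charge. Combined base = $1,000.
No failures to appear in the past ten years (−25%): $1,000 × 0.75 = $750.
$750 is within the $325,000 maximum.

$750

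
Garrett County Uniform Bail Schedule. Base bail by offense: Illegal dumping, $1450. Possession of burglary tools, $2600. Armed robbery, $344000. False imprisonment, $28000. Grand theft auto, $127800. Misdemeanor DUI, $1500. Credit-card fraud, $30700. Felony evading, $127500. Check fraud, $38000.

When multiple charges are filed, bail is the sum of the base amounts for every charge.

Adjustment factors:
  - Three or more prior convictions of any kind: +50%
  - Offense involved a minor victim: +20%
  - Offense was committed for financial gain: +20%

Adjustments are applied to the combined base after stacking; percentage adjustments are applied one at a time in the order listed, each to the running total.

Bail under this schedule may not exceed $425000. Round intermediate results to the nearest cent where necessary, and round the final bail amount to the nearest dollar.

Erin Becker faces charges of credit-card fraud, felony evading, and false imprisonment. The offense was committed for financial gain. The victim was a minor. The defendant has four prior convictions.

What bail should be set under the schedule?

Base amounts from the schedule: credit-card fraud $30700; felony evading $127500; false imprisonment $28000.
Stacking rule: sum of all bases. $30700 + $127500 + $28000 = $186200.
Three or more prior convictions of any kind (+50%): $186200 × 1.5 = $279300.
Offense involved a minor victim (+20%): $279300 × 1.2 = $335160.
Offense was committed for financial gain (+20%): $335160 × 1.2 = $402192.
$402192 is within the $425000 maximum.

$402192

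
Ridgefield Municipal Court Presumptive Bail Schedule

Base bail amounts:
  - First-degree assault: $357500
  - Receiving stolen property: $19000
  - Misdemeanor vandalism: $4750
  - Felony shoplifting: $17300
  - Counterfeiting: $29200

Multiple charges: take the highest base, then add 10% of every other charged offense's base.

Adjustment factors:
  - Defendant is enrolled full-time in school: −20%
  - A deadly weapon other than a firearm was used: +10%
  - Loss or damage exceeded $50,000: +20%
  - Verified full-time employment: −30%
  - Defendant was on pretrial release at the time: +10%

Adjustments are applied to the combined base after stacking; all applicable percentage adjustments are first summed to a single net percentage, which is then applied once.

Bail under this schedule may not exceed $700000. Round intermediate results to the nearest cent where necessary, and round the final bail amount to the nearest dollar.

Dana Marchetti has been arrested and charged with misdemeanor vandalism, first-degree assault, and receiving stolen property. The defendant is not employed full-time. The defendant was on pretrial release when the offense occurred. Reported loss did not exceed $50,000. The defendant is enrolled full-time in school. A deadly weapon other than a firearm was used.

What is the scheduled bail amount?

$359875

Base amounts from the schedule: misdemeanor vandalism $4750; first-degree assault $357500; receiving stolen property $19000.
Stacking rule: highest base plus 10% of each additional charge. Highest is first-degree assault at $357500. Additional: $4750 × 10% = $475; $19000 × 10% = $1900. Combined base = $357500 + $2375 = $359875.
Net percentage adjustment: −20% +10% +10% = +0%. $359875 × 1 = $359875.
$359875 is within the $700000 maximum.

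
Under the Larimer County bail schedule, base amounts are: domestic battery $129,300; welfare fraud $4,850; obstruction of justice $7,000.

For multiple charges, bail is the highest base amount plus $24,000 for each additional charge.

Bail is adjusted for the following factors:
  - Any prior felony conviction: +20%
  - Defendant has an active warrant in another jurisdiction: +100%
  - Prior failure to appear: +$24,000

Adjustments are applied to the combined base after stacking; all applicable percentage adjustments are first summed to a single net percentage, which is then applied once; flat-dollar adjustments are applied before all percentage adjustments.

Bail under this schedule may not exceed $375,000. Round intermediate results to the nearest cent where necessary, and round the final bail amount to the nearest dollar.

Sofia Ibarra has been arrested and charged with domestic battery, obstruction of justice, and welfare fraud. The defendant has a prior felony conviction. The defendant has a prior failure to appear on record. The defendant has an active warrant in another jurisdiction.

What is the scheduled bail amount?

$375,000

Base amounts from the schedule: domestic battery $129,300; obstruction of justice $7,000; welfare fraud $4,850.
Stacking rule: highest base plus $24,000 per additional charge. Highest is domestic battery at $129,300; 2 additional charges → +$48,000. Combined base = $177,300.
Prior failure to appear (+$24,000 flat): $177,300 + $24,000 = $201,300.
Net percentage adjustment: +20% +100% = +120%. $201,300 × 2.2 = $442,860.
Result $442,860 exceeds the maximum of $375,000; bail is capped at $375,000.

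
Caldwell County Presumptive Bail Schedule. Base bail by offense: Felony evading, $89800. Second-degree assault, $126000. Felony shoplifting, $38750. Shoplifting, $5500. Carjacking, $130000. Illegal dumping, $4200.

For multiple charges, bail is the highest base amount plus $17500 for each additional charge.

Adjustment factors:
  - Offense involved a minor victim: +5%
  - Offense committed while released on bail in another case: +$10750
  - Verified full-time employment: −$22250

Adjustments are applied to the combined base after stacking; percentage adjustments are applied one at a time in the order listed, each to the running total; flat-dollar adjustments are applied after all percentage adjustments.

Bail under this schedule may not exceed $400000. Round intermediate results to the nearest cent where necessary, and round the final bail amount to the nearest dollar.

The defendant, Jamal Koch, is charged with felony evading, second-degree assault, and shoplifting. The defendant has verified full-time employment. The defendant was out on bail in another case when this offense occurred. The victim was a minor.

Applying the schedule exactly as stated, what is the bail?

$157550

Base amounts from the schedule: felony evading $89800; second-degree assault $126000; shoplifting $5500.
Stacking rule: highest base plus $17500 per additional charge. Highest is second-degree assault at $126000; 2 additional charges → +$35000. Combined base = $161000.
Offense involved a minor victim (+5%): $161000 × 1.05 = $169050.
Offense committed while released on bail in another case (+$10750 flat): $169050 + $10750 = $179800.
Verified full-time employment (−$22250 flat): $179800 − $22250 = $157550.
$157550 is within the $400000 maximum.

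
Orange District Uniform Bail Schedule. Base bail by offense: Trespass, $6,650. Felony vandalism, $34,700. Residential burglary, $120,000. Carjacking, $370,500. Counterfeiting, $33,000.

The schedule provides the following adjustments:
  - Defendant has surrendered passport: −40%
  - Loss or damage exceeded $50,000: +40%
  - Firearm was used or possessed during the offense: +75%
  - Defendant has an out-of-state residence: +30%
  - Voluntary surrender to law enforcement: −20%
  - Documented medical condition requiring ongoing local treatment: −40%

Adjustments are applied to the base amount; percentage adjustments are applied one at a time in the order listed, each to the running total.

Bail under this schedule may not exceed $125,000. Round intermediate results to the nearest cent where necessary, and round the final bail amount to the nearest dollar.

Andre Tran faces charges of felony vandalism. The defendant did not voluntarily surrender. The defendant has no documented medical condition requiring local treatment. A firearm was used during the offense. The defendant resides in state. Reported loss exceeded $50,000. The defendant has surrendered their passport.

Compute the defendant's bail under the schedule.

Base amounts from the schedule: felony vandalism $34,700.
Single charge. Combined base = $34,700.
Defendant has surrendered passport (−40%): $34,700 × 0.6 = $20,820.
Loss or damage exceeded $50,000 (+40%): $20,820 × 1.4 = $29,148.
Firearm was used or possessed during the offense (+75%): $29,148 × 1.75 = $51,009.
$51,009 is within the $125,000 maximum.

$51,009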